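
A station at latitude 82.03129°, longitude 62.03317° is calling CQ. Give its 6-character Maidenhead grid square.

MR12aa

Shift to the Maidenhead origin (180°W, 90°S): lon 242.0332, lat 172.0313.
Field: 242.0332/20 → 12 → M, 172.0313/10 → 17 → R; chars MR.
Square: 2.0332/2 → 1, 2.0313/1 → 2; chars 12.
Subsquare: 0.0332/0.0833333 → 0 → a, 0.0313/0.0416667 → 0 → a; chars aa.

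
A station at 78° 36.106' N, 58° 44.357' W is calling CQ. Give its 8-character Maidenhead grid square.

Add 180° to longitude and 90° to latitude: 121.26072, 168.60177.
Field: lon ⌊121.26072/20⌋ = 6 → G; lat ⌊168.60177/10⌋ = 16 → Q.
Square: lon ⌊1.26072/2⌋ = 0; lat ⌊8.60177/1⌋ = 8.
Subsquare: lon ⌊1.26072/0.0833333⌋ = 15 → p; lat ⌊0.60177/0.0416667⌋ = 14 → o.
Extended square: lon ⌊0.01072/0.00833333⌋ = 1; lat ⌊0.01843/0.00416667⌋ = 4.

GQ08po14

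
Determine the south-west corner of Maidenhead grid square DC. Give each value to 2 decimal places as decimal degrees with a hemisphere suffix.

70.00° S, 120.00° W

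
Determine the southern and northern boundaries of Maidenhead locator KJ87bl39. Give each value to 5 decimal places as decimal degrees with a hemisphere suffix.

7.49583° N, 7.50000° N

Field K=10, J=9: +10·20° lon, +9·10° lat → SW at lon 20°, lat 0°.
Square 8, 7: +8·2° lon, +7·1° lat → SW at lon 36°, lat 7°.
Subsquare b=1, l=11: +1·0.0833333° lon, +11·0.0416667° lat → SW at lon 36.0833°, lat 7.45833°.
Extended square 3, 9: +3·0.00833333° lon, +9·0.00416667° lat → SW at lon 36.1083°, lat 7.49583°.
Cell spans 0.00833333° lon × 0.00416667° lat.
south 7.49583° N, north 7.50000° N.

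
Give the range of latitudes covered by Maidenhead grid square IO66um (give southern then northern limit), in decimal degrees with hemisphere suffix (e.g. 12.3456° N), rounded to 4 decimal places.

56.5000° N, 56.5417° N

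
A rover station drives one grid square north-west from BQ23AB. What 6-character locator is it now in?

BQ13xc

Longitude subsquare a = 0; −1 → -1, wraps to 23 = x, carry into square.
Longitude square 2; −1 → 1.
Latitude subsquare b = 1; +1 → 2 = c.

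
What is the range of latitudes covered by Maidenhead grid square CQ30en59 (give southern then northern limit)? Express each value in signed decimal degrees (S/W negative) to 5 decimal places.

70.57917, 70.58333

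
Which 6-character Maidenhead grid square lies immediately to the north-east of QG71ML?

QG71nm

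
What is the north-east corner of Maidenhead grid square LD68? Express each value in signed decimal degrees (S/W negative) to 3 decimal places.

-51.000, 54.000

Field L=11, D=3: +11·20° lon, +3·10° lat → SW at lon 40°, lat -60°.
Square 6, 8: +6·2° lon, +8·1° lat → SW at lon 52°, lat -52°.
Cell spans 2° lon × 1° lat. NE corner is SW corner plus one full cell.
latitude -51.000, longitude 54.000.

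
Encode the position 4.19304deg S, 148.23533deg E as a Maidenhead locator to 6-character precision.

QI45ct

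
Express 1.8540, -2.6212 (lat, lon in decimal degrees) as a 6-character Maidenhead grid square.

Shift to the Maidenhead origin (180°W, 90°S): lon 177.3788, lat 91.8540.
Field (20°×10°, letters A–R): lon ⌊177.3788/20⌋ = 8 → I; lat ⌊91.8540/10⌋ = 9 → J.
Square (2°×1°, digits 0–9): lon ⌊17.3788/2⌋ = 8; lat ⌊1.8540/1⌋ = 1.
Subsquare (5′×2.5′, letters a–x): lon ⌊1.3788/0.0833333⌋ = 16 → q; lat ⌊0.8540/0.0416667⌋ = 20 → u.

IJ81qu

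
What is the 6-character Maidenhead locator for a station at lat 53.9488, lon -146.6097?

BO63qw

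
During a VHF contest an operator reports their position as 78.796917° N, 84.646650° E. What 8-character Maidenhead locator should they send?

NQ28ht71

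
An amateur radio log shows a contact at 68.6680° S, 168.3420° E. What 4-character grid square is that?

RC41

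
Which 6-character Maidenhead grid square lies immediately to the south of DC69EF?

Latitude subsquare f = 5; −1 → 4 = e.
The longitude characters are unchanged.

DC69ee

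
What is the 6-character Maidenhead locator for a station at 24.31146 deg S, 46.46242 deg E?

Offset from 180°W / 90°S: lon 226.4624°, lat 65.6885°.
Field: lon ⌊226.4624/20⌋ = 11 → L; lat ⌊65.6885/10⌋ = 6 → G.
Square: lon ⌊6.4624/2⌋ = 3; lat ⌊5.6885/1⌋ = 5.
Subsquare: lon ⌊0.4624/0.0833333⌋ = 5 → f; lat ⌊0.6885/0.0416667⌋ = 16 → q.

LG35fq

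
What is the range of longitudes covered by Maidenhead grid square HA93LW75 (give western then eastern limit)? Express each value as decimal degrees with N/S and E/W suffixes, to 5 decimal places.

21.02500° W, 21.01667° W

Field H=7, A=0: +7·20° lon, +0·10° lat → SW at lon -40°, lat -90°.
Square 9, 3: +9·2° lon, +3·1° lat → SW at lon -22°, lat -87°.
Subsquare l=11, w=22: +11·0.0833333° lon, +22·0.0416667° lat → SW at lon -21.0833°, lat -86.0833°.
Extended square 7, 5: +7·0.00833333° lon, +5·0.00416667° lat → SW at lon -21.025°, lat -86.0625°.
Cell spans 0.00833333° lon × 0.00416667° lat.
west 21.02500° W, east 21.01667° W.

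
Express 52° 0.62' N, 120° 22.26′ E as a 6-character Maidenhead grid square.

PO02ea

Shift to the Maidenhead origin (180°W, 90°S): lon 300.3710, lat 142.0103.
Field: lon ⌊300.3710/20⌋ = 15 → P; lat ⌊142.0103/10⌋ = 14 → O.
Square: lon ⌊0.3710/2⌋ = 0; lat ⌊2.0103/1⌋ = 2.
Subsquare: lon ⌊0.3710/0.0833333⌋ = 4 → e; lat ⌊0.0103/0.0416667⌋ = 0 → a.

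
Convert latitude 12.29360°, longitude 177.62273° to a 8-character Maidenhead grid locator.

RK82th40

Offset from 180°W / 90°S: lon 357.62273°, lat 102.29360°.
Field: lon ⌊357.62273/20⌋ = 17 → R; lat ⌊102.29360/10⌋ = 10 → K.
Square: lon ⌊17.62273/2⌋ = 8; lat ⌊2.29360/1⌋ = 2.
Subsquare: lon ⌊1.62273/0.0833333⌋ = 19 → t; lat ⌊0.29360/0.0416667⌋ = 7 → h.
Extended square: lon ⌊0.03940/0.00833333⌋ = 4; lat ⌊0.00193/0.00416667⌋ = 0.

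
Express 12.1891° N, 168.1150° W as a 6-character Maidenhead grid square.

Offset from 180°W / 90°S: lon 11.8850°, lat 102.1891°.
Field: 11.8850/20 → 0 → A, 102.1891/10 → 10 → K; chars AK.
Square: 11.8850/2 → 5, 2.1891/1 → 2; chars 52.
Subsquare: 1.8850/0.0833333 → 22 → w, 0.1891/0.0416667 → 4 → e; chars we.

AK52we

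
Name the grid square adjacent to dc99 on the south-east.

EC08

Longitude square 9; +1 → 10, wraps to 0, carry into field.
Longitude field D = 3; +1 → 4 = E.
Latitude square 9; −1 → 8.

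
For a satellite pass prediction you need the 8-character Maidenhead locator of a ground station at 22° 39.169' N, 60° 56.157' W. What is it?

Shift to the Maidenhead origin (180°W, 90°S): lon 119.06405, lat 112.65282.
Field: 119.06405/20 → 5 → F, 112.65282/10 → 11 → L; chars FL.
Square: 19.06405/2 → 9, 2.65282/1 → 2; chars 92.
Subsquare: 1.06405/0.0833333 → 12 → m, 0.65282/0.0416667 → 15 → p; chars mp.
Extended square: 0.06405/0.00833333 → 7, 0.02782/0.00416667 → 6; chars 76.

FL92mp76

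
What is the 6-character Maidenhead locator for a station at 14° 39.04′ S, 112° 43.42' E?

OH65ii

Add 180° to longitude and 90° to latitude: 292.7237, 75.3493.
Field: 292.7237/20 → 14 → O, 75.3493/10 → 7 → H; chars OH.
Square: 12.7237/2 → 6, 5.3493/1 → 5; chars 65.
Subsquare: 0.7237/0.0833333 → 8 → i, 0.3493/0.0416667 → 8 → i; chars ii.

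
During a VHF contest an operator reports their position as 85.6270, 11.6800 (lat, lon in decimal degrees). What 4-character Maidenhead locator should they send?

JR55

Add 180° to longitude and 90° to latitude: 191.68, 175.63.
Field: lon ⌊191.68/20⌋ = 9 → J; lat ⌊175.63/10⌋ = 17 → R.
Square: lon ⌊11.68/2⌋ = 5; lat ⌊5.63/1⌋ = 5.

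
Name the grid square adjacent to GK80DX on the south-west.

GK80cw

Longitude subsquare d = 3; −1 → 2 = c.
Latitude subsquare x = 23; −1 → 22 = w.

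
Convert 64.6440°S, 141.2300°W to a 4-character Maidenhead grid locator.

Offset from 180°W / 90°S: lon 38.77°, lat 25.36°.
Field: lon ⌊38.77/20⌋ = 1 → B; lat ⌊25.36/10⌋ = 2 → C.
Square: lon ⌊18.77/2⌋ = 9; lat ⌊5.36/1⌋ = 5.

BC95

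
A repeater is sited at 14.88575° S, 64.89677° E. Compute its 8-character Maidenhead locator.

Add 180° to longitude and 90° to latitude: 244.89677, 75.11425.
Field: lon ⌊244.89677/20⌋ = 12 → M; lat ⌊75.11425/10⌋ = 7 → H.
Square: lon ⌊4.89677/2⌋ = 2; lat ⌊5.11425/1⌋ = 5.
Subsquare: lon ⌊0.89677/0.0833333⌋ = 10 → k; lat ⌊0.11425/0.0416667⌋ = 2 → c.
Extended square: lon ⌊0.06344/0.00833333⌋ = 7; lat ⌊0.03092/0.00416667⌋ = 7.

MH25kc77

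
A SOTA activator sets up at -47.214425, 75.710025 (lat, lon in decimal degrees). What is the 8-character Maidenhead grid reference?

ME72us58

Offset from 180°W / 90°S: lon 255.71003°, lat 42.78558°.
Field: lon ⌊255.71003/20⌋ = 12 → M; lat ⌊42.78558/10⌋ = 4 → E.
Square: lon ⌊15.71003/2⌋ = 7; lat ⌊2.78558/1⌋ = 2.
Subsquare: lon ⌊1.71003/0.0833333⌋ = 20 → u; lat ⌊0.78558/0.0416667⌋ = 18 → s.
Extended square: lon ⌊0.04336/0.00833333⌋ = 5; lat ⌊0.03558/0.00416667⌋ = 8.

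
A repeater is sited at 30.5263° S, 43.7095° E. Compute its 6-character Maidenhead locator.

LF19ul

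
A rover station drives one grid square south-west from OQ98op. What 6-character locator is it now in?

OQ98no

Longitude subsquare o = 14; −1 → 13 = n.
Latitude subsquare p = 15; −1 → 14 = o.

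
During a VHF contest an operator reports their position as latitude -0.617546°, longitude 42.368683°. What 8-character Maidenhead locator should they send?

Add 180° to longitude and 90° to latitude: 222.36868, 89.38245.
Field: 222.36868/20 → 11 → L, 89.38245/10 → 8 → I; chars LI.
Square: 2.36868/2 → 1, 9.38245/1 → 9; chars 19.
Subsquare: 0.36868/0.0833333 → 4 → e, 0.38245/0.0416667 → 9 → j; chars ej.
Extended square: 0.03535/0.00833333 → 4, 0.00745/0.00416667 → 1; chars 41.

LI19ej41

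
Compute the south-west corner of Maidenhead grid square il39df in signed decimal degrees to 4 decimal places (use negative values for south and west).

29.2083, -13.7500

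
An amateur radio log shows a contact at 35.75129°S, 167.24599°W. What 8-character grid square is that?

Add 180° to longitude and 90° to latitude: 12.75401, 54.24871.
Field: lon ⌊12.75401/20⌋ = 0 → A; lat ⌊54.24871/10⌋ = 5 → F.
Square: lon ⌊12.75401/2⌋ = 6; lat ⌊4.24871/1⌋ = 4.
Subsquare: lon ⌊0.75401/0.0833333⌋ = 9 → j; lat ⌊0.24871/0.0416667⌋ = 5 → f.
Extended square: lon ⌊0.00401/0.00833333⌋ = 0; lat ⌊0.04038/0.00416667⌋ = 9.

AF64jf09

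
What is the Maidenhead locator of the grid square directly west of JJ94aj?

JJ84xj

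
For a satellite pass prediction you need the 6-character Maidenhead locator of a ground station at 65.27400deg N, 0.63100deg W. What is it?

IP95qg

Add 180° to longitude and 90° to latitude: 179.3690, 155.2740.
Field: 179.3690/20 → 8 → I, 155.2740/10 → 15 → P; chars IP.
Square: 19.3690/2 → 9, 5.2740/1 → 5; chars 95.
Subsquare: 1.3690/0.0833333 → 16 → q, 0.2740/0.0416667 → 6 → g; chars qg.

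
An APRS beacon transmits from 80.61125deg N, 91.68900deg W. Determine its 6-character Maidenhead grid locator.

Shift to the Maidenhead origin (180°W, 90°S): lon 88.3110, lat 170.6112.
Field: lon ⌊88.3110/20⌋ = 4 → E; lat ⌊170.6112/10⌋ = 17 → R.
Square: lon ⌊8.3110/2⌋ = 4; lat ⌊0.6112/1⌋ = 0.
Subsquare: lon ⌊0.3110/0.0833333⌋ = 3 → d; lat ⌊0.6112/0.0416667⌋ = 14 → o.

ER40do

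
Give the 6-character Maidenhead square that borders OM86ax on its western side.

OM76xx

Longitude subsquare a = 0; −1 → -1, wraps to 23 = x, carry into square.
Longitude square 8; −1 → 7.
The latitude characters are unchanged.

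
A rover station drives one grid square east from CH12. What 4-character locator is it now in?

CH22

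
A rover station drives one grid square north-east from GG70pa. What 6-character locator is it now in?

Longitude subsquare p = 15; +1 → 16 = q.
Latitude subsquare a = 0; +1 → 1 = b.

GG70qb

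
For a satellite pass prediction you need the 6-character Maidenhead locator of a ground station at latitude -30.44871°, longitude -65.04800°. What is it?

Offset from 180°W / 90°S: lon 114.9520°, lat 59.5513°.
Field: 114.9520/20 → 5 → F, 59.5513/10 → 5 → F; chars FF.
Square: 14.9520/2 → 7, 9.5513/1 → 9; chars 79.
Subsquare: 0.9520/0.0833333 → 11 → l, 0.5513/0.0416667 → 13 → n; chars ln.

FF79ln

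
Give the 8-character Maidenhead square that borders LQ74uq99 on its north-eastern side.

LQ74vr00

Longitude extended square 9; +1 → 10, wraps to 0, carry into subsquare.
Longitude subsquare u = 20; +1 → 21 = v.
Latitude extended square 9; +1 → 10, wraps to 0, carry into subsquare.
Latitude subsquare q = 16; +1 → 17 = r.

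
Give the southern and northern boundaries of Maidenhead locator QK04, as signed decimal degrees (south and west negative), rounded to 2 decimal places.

Field Q=16, K=10: +16·20° lon, +10·10° lat → SW at lon 140°, lat 10°.
Square 0, 4: +0·2° lon, +4·1° lat → SW at lon 140°, lat 14°.
Cell spans 2° lon × 1° lat.
south 14.00, north 15.00.

14.00, 15.00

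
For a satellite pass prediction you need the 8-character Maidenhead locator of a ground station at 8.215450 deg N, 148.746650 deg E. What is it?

Shift to the Maidenhead origin (180°W, 90°S): lon 328.74665, lat 98.21545.
Field (20°×10°, letters A–R): lon ⌊328.74665/20⌋ = 16 → Q; lat ⌊98.21545/10⌋ = 9 → J.
Square (2°×1°, digits 0–9): lon ⌊8.74665/2⌋ = 4; lat ⌊8.21545/1⌋ = 8.
Subsquare (5′×2.5′, letters a–x): lon ⌊0.74665/0.0833333⌋ = 8 → i; lat ⌊0.21545/0.0416667⌋ = 5 → f.
Extended square (30″×15″, digits 0–9): lon ⌊0.07998/0.00833333⌋ = 9; lat ⌊0.00712/0.00416667⌋ = 1.

QJ48if91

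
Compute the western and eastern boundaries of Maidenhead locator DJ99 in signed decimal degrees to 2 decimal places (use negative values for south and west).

Field D=3, J=9: +3·20° lon, +9·10° lat → SW at lon -120°, lat 0°.
Square 9, 9: +9·2° lon, +9·1° lat → SW at lon -102°, lat 9°.
Cell spans 2° lon × 1° lat.
west -102.00, east -100.00.

-102.00, -100.00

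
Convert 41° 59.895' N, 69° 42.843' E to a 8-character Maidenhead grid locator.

MN41ux59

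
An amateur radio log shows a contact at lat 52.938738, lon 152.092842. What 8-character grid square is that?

QO62bw15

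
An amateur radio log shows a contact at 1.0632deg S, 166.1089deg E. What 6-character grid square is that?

Shift to the Maidenhead origin (180°W, 90°S): lon 346.1089, lat 88.9368.
Field: 346.1089/20 → 17 → R, 88.9368/10 → 8 → I; chars RI.
Square: 6.1089/2 → 3, 8.9368/1 → 8; chars 38.
Subsquare: 0.1089/0.0833333 → 1 → b, 0.9368/0.0416667 → 22 → w; chars bw.

RI38bw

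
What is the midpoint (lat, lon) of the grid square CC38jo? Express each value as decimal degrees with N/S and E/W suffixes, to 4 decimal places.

Field C=2, C=2: +2·20° lon, +2·10° lat → SW at lon -140°, lat -70°.
Square 3, 8: +3·2° lon, +8·1° lat → SW at lon -134°, lat -62°.
Subsquare j=9, o=14: +9·0.0833333° lon, +14·0.0416667° lat → SW at lon -133.25°, lat -61.4167°.
Cell spans 0.0833333° lon × 0.0416667° lat. Centre is SW corner plus half of each.
latitude 61.3958° S, longitude 133.2083° W.

61.3958° S, 133.2083° W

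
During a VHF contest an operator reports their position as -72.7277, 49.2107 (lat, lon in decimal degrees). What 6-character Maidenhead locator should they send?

Offset from 180°W / 90°S: lon 229.2107°, lat 17.2723°.
Field: 229.2107/20 → 11 → L, 17.2723/10 → 1 → B; chars LB.
Square: 9.2107/2 → 4, 7.2723/1 → 7; chars 47.
Subsquare: 1.2107/0.0833333 → 14 → o, 0.2723/0.0416667 → 6 → g; chars og.

LB47og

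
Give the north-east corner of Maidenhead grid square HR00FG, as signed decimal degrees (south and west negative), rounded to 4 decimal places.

80.2917, -39.5000

Field H=7, R=17: +7·20° lon, +17·10° lat → SW at lon -40°, lat 80°.
Square 0, 0: +0·2° lon, +0·1° lat → SW at lon -40°, lat 80°.
Subsquare f=5, g=6: +5·0.0833333° lon, +6·0.0416667° lat → SW at lon -39.5833°, lat 80.25°.
Cell spans 0.0833333° lon × 0.0416667° lat. NE corner is SW corner plus one full cell.
latitude 80.2917, longitude -39.5000.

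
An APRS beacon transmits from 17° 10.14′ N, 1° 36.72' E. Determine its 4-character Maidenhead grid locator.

JK07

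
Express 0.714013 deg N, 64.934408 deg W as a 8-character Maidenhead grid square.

FJ70mr71

Add 180° to longitude and 90° to latitude: 115.06559, 90.71401.
Field: lon ⌊115.06559/20⌋ = 5 → F; lat ⌊90.71401/10⌋ = 9 → J.
Square: lon ⌊15.06559/2⌋ = 7; lat ⌊0.71401/1⌋ = 0.
Subsquare: lon ⌊1.06559/0.0833333⌋ = 12 → m; lat ⌊0.71401/0.0416667⌋ = 17 → r.
Extended square: lon ⌊0.06559/0.00833333⌋ = 7; lat ⌊0.00568/0.00416667⌋ = 1.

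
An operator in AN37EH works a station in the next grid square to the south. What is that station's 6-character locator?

AN37eg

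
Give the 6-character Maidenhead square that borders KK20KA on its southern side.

KJ29kx

Latitude subsquare a = 0; −1 → -1, wraps to 23 = x, carry into square.
Latitude square 0; −1 → -1, wraps to 9, carry into field.
Latitude field K = 10; −1 → 9 = J.
The longitude characters are unchanged.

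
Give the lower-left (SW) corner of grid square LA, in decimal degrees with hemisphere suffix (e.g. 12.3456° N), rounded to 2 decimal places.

Field L=11, A=0: +11·20° lon, +0·10° lat → SW at lon 40°, lat -90°.
latitude 90.00° S, longitude 40.00° E.

90.00° S, 40.00° E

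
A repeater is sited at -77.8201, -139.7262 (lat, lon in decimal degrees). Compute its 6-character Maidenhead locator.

CB02de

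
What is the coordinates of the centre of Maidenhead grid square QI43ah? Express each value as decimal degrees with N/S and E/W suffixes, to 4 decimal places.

Field Q=16, I=8: +16·20° lon, +8·10° lat → SW at lon 140°, lat -10°.
Square 4, 3: +4·2° lon, +3·1° lat → SW at lon 148°, lat -7°.
Subsquare a=0, h=7: +0·0.0833333° lon, +7·0.0416667° lat → SW at lon 148°, lat -6.70833°.
Cell spans 0.0833333° lon × 0.0416667° lat. Centre is SW corner plus half of each.
latitude 6.6875° S, longitude 148.0417° E.

6.6875° S, 148.0417° E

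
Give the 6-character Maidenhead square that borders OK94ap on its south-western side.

Longitude subsquare a = 0; −1 → -1, wraps to 23 = x, carry into square.
Longitude square 9; −1 → 8.
Latitude subsquare p = 15; −1 → 14 = o.

OK84xo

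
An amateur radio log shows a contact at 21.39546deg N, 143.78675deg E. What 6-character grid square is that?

Add 180° to longitude and 90° to latitude: 323.7867, 111.3955.
Field: 323.7867/20 → 16 → Q, 111.3955/10 → 11 → L; chars QL.
Square: 3.7867/2 → 1, 1.3955/1 → 1; chars 11.
Subsquare: 1.7867/0.0833333 → 21 → v, 0.3955/0.0416667 → 9 → j; chars vj.

QL11vj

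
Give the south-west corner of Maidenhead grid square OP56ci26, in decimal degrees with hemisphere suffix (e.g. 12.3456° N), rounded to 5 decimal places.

66.35833° N, 110.18333° E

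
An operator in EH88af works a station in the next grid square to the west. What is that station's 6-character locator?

EH78xf

Longitude subsquare a = 0; −1 → -1, wraps to 23 = x, carry into square.
Longitude square 8; −1 → 7.
The latitude characters are unchanged.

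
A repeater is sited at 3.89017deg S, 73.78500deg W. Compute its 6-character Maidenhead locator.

Shift to the Maidenhead origin (180°W, 90°S): lon 106.2150, lat 86.1098.
Field (20°×10°, letters A–R): 106.2150/20 → 5 → F, 86.1098/10 → 8 → I; chars FI.
Square (2°×1°, digits 0–9): 6.2150/2 → 3, 6.1098/1 → 6; chars 36.
Subsquare (5′×2.5′, letters a–x): 0.2150/0.0833333 → 2 → c, 0.1098/0.0416667 → 2 → c; chars cc.

FI36cc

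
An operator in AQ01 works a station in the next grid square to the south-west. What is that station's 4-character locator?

Longitude square 0; −1 → -1, wraps to 9, carry into field.
Longitude field A = 0; −1 → -1, wraps to 17 = R, wrapping around the antimeridian.
Latitude square 1; −1 → 0.

RQ90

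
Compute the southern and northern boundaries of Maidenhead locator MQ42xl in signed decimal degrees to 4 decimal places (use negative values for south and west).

72.4583, 72.5000

Field M=12, Q=16: +12·20° lon, +16·10° lat → SW at lon 60°, lat 70°.
Square 4, 2: +4·2° lon, +2·1° lat → SW at lon 68°, lat 72°.
Subsquare x=23, l=11: +23·0.0833333° lon, +11·0.0416667° lat → SW at lon 69.9167°, lat 72.4583°.
Cell spans 0.0833333° lon × 0.0416667° lat.
south 72.4583, north 72.5000.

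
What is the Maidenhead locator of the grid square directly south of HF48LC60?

Latitude extended square 0; −1 → -1, wraps to 9, carry into subsquare.
Latitude subsquare c = 2; −1 → 1 = b.
The longitude characters are unchanged.

HF48lb69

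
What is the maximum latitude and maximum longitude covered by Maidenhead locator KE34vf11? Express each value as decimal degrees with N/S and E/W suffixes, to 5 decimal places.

Field K=10, E=4: +10·20° lon, +4·10° lat → SW at lon 20°, lat -50°.
Square 3, 4: +3·2° lon, +4·1° lat → SW at lon 26°, lat -46°.
Subsquare v=21, f=5: +21·0.0833333° lon, +5·0.0416667° lat → SW at lon 27.75°, lat -45.7917°.
Extended square 1, 1: +1·0.00833333° lon, +1·0.00416667° lat → SW at lon 27.7583°, lat -45.7875°.
Cell spans 0.00833333° lon × 0.00416667° lat. NE corner is SW corner plus one full cell.
latitude 45.78333° S, longitude 27.76667° E.

45.78333° S, 27.76667° E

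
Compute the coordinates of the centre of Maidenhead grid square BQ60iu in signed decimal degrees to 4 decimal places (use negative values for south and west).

Field B=1, Q=16: +1·20° lon, +16·10° lat → SW at lon -160°, lat 70°.
Square 6, 0: +6·2° lon, +0·1° lat → SW at lon -148°, lat 70°.
Subsquare i=8, u=20: +8·0.0833333° lon, +20·0.0416667° lat → SW at lon -147.333°, lat 70.8333°.
Cell spans 0.0833333° lon × 0.0416667° lat. Centre is SW corner plus half of each.
latitude 70.8542, longitude -147.2917.

70.8542, -147.2917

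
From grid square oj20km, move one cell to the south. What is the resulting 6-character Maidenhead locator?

OJ20kl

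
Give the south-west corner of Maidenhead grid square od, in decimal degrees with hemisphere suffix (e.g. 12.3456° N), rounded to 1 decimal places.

60.0° S, 100.0° E

Field O=14, D=3: +14·20° lon, +3·10° lat → SW at lon 100°, lat -60°.
latitude 60.0° S, longitude 100.0° E.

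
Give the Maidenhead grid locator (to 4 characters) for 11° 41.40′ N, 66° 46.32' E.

MK31

Shift to the Maidenhead origin (180°W, 90°S): lon 246.77, lat 101.69.
Field: lon ⌊246.77/20⌋ = 12 → M; lat ⌊101.69/10⌋ = 10 → K.
Square: lon ⌊6.77/2⌋ = 3; lat ⌊1.69/1⌋ = 1.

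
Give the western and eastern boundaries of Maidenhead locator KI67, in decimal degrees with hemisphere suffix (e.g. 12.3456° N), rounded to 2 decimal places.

32.00° E, 34.00° E

Field K=10, I=8: +10·20° lon, +8·10° lat → SW at lon 20°, lat -10°.
Square 6, 7: +6·2° lon, +7·1° lat → SW at lon 32°, lat -3°.
Cell spans 2° lon × 1° lat.
west 32.00° E, east 34.00° E.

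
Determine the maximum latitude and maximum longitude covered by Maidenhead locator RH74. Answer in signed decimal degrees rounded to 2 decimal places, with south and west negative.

-15.00, 176.00

Field R=17, H=7: +17·20° lon, +7·10° lat → SW at lon 160°, lat -20°.
Square 7, 4: +7·2° lon, +4·1° lat → SW at lon 174°, lat -16°.
Cell spans 2° lon × 1° lat. NE corner is SW corner plus one full cell.
latitude -15.00, longitude 176.00.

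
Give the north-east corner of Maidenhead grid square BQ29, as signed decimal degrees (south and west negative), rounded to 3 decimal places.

80.000, -154.000

Field B=1, Q=16: +1·20° lon, +16·10° lat → SW at lon -160°, lat 70°.
Square 2, 9: +2·2° lon, +9·1° lat → SW at lon -156°, lat 79°.
Cell spans 2° lon × 1° lat. NE corner is SW corner plus one full cell.
latitude 80.000, longitude -154.000.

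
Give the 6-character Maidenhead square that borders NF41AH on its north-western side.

Longitude subsquare a = 0; −1 → -1, wraps to 23 = x, carry into square.
Longitude square 4; −1 → 3.
Latitude subsquare h = 7; +1 → 8 = i.

NF31xi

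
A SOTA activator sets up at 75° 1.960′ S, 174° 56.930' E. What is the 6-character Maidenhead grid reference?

RB74lx

Shift to the Maidenhead origin (180°W, 90°S): lon 354.9488, lat 14.9673.
Field (20°×10°, letters A–R): lon ⌊354.9488/20⌋ = 17 → R; lat ⌊14.9673/10⌋ = 1 → B.
Square (2°×1°, digits 0–9): lon ⌊14.9488/2⌋ = 7; lat ⌊4.9673/1⌋ = 4.
Subsquare (5′×2.5′, letters a–x): lon ⌊0.9488/0.0833333⌋ = 11 → l; lat ⌊0.9673/0.0416667⌋ = 23 → x.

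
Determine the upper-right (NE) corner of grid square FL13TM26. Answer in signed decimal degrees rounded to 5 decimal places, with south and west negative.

Field F=5, L=11: +5·20° lon, +11·10° lat → SW at lon -80°, lat 20°.
Square 1, 3: +1·2° lon, +3·1° lat → SW at lon -78°, lat 23°.
Subsquare t=19, m=12: +19·0.0833333° lon, +12·0.0416667° lat → SW at lon -76.4167°, lat 23.5°.
Extended square 2, 6: +2·0.00833333° lon, +6·0.00416667° lat → SW at lon -76.4°, lat 23.525°.
Cell spans 0.00833333° lon × 0.00416667° lat. NE corner is SW corner plus one full cell.
latitude 23.52917, longitude -76.39167.

23.52917, -76.39167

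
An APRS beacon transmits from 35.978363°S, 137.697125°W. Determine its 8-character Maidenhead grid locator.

CF14da65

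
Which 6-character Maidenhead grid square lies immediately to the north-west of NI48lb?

Longitude subsquare l = 11; −1 → 10 = k.
Latitude subsquare b = 1; +1 → 2 = c.

NI48kc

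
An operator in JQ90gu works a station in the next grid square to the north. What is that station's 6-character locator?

Latitude subsquare u = 20; +1 → 21 = v.
The longitude characters are unchanged.

JQ90gv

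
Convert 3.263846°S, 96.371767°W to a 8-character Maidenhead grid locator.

Offset from 180°W / 90°S: lon 83.62823°, lat 86.73615°.
Field: lon ⌊83.62823/20⌋ = 4 → E; lat ⌊86.73615/10⌋ = 8 → I.
Square: lon ⌊3.62823/2⌋ = 1; lat ⌊6.73615/1⌋ = 6.
Subsquare: lon ⌊1.62823/0.0833333⌋ = 19 → t; lat ⌊0.73615/0.0416667⌋ = 17 → r.
Extended square: lon ⌊0.04490/0.00833333⌋ = 5; lat ⌊0.02782/0.00416667⌋ = 6.

EI16tr56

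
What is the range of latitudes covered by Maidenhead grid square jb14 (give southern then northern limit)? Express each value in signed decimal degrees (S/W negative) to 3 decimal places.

-76.000, -75.000

Field J=9, B=1: +9·20° lon, +1·10° lat → SW at lon 0°, lat -80°.
Square 1, 4: +1·2° lon, +4·1° lat → SW at lon 2°, lat -76°.
Cell spans 2° lon × 1° lat.
south -76.000, north -75.000.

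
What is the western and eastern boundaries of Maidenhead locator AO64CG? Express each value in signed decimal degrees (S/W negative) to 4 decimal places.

Field A=0, O=14: +0·20° lon, +14·10° lat → SW at lon -180°, lat 50°.
Square 6, 4: +6·2° lon, +4·1° lat → SW at lon -168°, lat 54°.
Subsquare c=2, g=6: +2·0.0833333° lon, +6·0.0416667° lat → SW at lon -167.833°, lat 54.25°.
Cell spans 0.0833333° lon × 0.0416667° lat.
west -167.8333, east -167.7500.

-167.8333, -167.7500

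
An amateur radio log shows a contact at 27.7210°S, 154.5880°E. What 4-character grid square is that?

QG72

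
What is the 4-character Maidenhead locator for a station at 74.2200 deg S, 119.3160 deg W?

Add 180° to longitude and 90° to latitude: 60.68, 15.78.
Field: lon ⌊60.68/20⌋ = 3 → D; lat ⌊15.78/10⌋ = 1 → B.
Square: lon ⌊0.68/2⌋ = 0; lat ⌊5.78/1⌋ = 5.

DB05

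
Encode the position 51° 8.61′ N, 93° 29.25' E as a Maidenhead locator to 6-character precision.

NO61rd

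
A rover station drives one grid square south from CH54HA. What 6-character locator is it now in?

CH53hx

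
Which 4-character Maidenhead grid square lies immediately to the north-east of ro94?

AO05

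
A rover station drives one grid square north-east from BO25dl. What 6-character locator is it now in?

Longitude subsquare d = 3; +1 → 4 = e.
Latitude subsquare l = 11; +1 → 12 = m.

BO25em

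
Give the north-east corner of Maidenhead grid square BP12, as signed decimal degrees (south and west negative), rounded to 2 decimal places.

63.00, -156.00

Field B=1, P=15: +1·20° lon, +15·10° lat → SW at lon -160°, lat 60°.
Square 1, 2: +1·2° lon, +2·1° lat → SW at lon -158°, lat 62°.
Cell spans 2° lon × 1° lat. NE corner is SW corner plus one full cell.
latitude 63.00, longitude -156.00.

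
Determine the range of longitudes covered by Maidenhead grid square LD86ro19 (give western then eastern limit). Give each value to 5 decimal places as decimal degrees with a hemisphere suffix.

Field L=11, D=3: +11·20° lon, +3·10° lat → SW at lon 40°, lat -60°.
Square 8, 6: +8·2° lon, +6·1° lat → SW at lon 56°, lat -54°.
Subsquare r=17, o=14: +17·0.0833333° lon, +14·0.0416667° lat → SW at lon 57.4167°, lat -53.4167°.
Extended square 1, 9: +1·0.00833333° lon, +9·0.00416667° lat → SW at lon 57.425°, lat -53.3792°.
Cell spans 0.00833333° lon × 0.00416667° lat.
west 57.42500° E, east 57.43333° E.

57.42500° E, 57.43333° E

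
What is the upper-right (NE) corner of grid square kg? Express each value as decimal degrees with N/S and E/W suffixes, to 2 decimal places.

Field K=10, G=6: +10·20° lon, +6·10° lat → SW at lon 20°, lat -30°.
Cell spans 20° lon × 10° lat. NE corner is SW corner plus one full cell.
latitude 20.00° S, longitude 40.00° E.

20.00° S, 40.00° E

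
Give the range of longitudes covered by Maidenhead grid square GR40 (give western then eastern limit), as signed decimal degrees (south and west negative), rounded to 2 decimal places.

Field G=6, R=17: +6·20° lon, +17·10° lat → SW at lon -60°, lat 80°.
Square 4, 0: +4·2° lon, +0·1° lat → SW at lon -52°, lat 80°.
Cell spans 2° lon × 1° lat.
west -52.00, east -50.00.

-52.00, -50.00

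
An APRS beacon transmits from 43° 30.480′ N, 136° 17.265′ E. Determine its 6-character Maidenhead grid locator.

Add 180° to longitude and 90° to latitude: 316.2877, 133.5080.
Field: 316.2877/20 → 15 → P, 133.5080/10 → 13 → N; chars PN.
Square: 16.2877/2 → 8, 3.5080/1 → 3; chars 83.
Subsquare: 0.2877/0.0833333 → 3 → d, 0.5080/0.0416667 → 12 → m; chars dm.

PN83dm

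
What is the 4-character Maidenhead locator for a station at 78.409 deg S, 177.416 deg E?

RB81

Offset from 180°W / 90°S: lon 357.42°, lat 11.59°.
Field: lon ⌊357.42/20⌋ = 17 → R; lat ⌊11.59/10⌋ = 1 → B.
Square: lon ⌊17.42/2⌋ = 8; lat ⌊1.59/1⌋ = 1.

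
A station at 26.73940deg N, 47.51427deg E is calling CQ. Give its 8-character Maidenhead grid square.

Offset from 180°W / 90°S: lon 227.51427°, lat 116.73940°.
Field (20°×10°, letters A–R): lon ⌊227.51427/20⌋ = 11 → L; lat ⌊116.73940/10⌋ = 11 → L.
Square (2°×1°, digits 0–9): lon ⌊7.51427/2⌋ = 3; lat ⌊6.73940/1⌋ = 6.
Subsquare (5′×2.5′, letters a–x): lon ⌊1.51427/0.0833333⌋ = 18 → s; lat ⌊0.73940/0.0416667⌋ = 17 → r.
Extended square (30″×15″, digits 0–9): lon ⌊0.01427/0.00833333⌋ = 1; lat ⌊0.03107/0.00416667⌋ = 7.

LL36sr17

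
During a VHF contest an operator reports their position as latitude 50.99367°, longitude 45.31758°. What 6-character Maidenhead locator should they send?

LO20px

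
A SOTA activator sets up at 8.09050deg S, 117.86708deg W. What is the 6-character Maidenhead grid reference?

DI11bv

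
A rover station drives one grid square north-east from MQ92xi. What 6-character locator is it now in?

Longitude subsquare x = 23; +1 → 24, wraps to 0 = a, carry into square.
Longitude square 9; +1 → 10, wraps to 0, carry into field.
Longitude field M = 12; +1 → 13 = N.
Latitude subsquare i = 8; +1 → 9 = j.

NQ02aj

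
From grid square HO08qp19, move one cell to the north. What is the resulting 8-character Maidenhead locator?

HO08qq10

Latitude extended square 9; +1 → 10, wraps to 0, carry into subsquare.
Latitude subsquare p = 15; +1 → 16 = q.
The longitude characters are unchanged.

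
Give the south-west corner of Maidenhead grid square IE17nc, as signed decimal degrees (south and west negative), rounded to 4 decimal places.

-42.9167, -16.9167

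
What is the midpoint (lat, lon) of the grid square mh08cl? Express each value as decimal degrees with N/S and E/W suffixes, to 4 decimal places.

11.5208° S, 60.2083° E

Field M=12, H=7: +12·20° lon, +7·10° lat → SW at lon 60°, lat -20°.
Square 0, 8: +0·2° lon, +8·1° lat → SW at lon 60°, lat -12°.
Subsquare c=2, l=11: +2·0.0833333° lon, +11·0.0416667° lat → SW at lon 60.1667°, lat -11.5417°.
Cell spans 0.0833333° lon × 0.0416667° lat. Centre is SW corner plus half of each.
latitude 11.5208° S, longitude 60.2083° E.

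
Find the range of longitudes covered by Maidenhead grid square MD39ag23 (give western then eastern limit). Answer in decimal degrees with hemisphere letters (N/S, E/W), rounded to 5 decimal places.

66.01667° E, 66.02500° E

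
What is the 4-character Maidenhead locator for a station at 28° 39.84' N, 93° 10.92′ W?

EL38

Offset from 180°W / 90°S: lon 86.82°, lat 118.66°.
Field: 86.82/20 → 4 → E, 118.66/10 → 11 → L; chars EL.
Square: 6.82/2 → 3, 8.66/1 → 8; chars 38.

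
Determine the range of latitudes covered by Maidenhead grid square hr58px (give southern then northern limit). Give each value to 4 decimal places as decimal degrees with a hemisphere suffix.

Field H=7, R=17: +7·20° lon, +17·10° lat → SW at lon -40°, lat 80°.
Square 5, 8: +5·2° lon, +8·1° lat → SW at lon -30°, lat 88°.
Subsquare p=15, x=23: +15·0.0833333° lon, +23·0.0416667° lat → SW at lon -28.75°, lat 88.9583°.
Cell spans 0.0833333° lon × 0.0416667° lat.
south 88.9583° N, north 89.0000° N.

88.9583° N, 89.0000° N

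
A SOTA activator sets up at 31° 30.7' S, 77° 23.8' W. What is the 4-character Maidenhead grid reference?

FF18

Offset from 180°W / 90°S: lon 102.60°, lat 58.49°.
Field: lon ⌊102.60/20⌋ = 5 → F; lat ⌊58.49/10⌋ = 5 → F.
Square: lon ⌊2.60/2⌋ = 1; lat ⌊8.49/1⌋ = 8.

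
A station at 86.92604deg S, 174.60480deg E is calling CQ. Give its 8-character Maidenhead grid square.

RA73hb27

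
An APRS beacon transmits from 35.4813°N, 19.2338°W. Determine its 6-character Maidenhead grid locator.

IM05jl

Shift to the Maidenhead origin (180°W, 90°S): lon 160.7662, lat 125.4813.
Field (20°×10°, letters A–R): lon ⌊160.7662/20⌋ = 8 → I; lat ⌊125.4813/10⌋ = 12 → M.
Square (2°×1°, digits 0–9): lon ⌊0.7662/2⌋ = 0; lat ⌊5.4813/1⌋ = 5.
Subsquare (5′×2.5′, letters a–x): lon ⌊0.7662/0.0833333⌋ = 9 → j; lat ⌊0.4813/0.0416667⌋ = 11 → l.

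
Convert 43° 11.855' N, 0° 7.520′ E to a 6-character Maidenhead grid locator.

Shift to the Maidenhead origin (180°W, 90°S): lon 180.1253, lat 133.1976.
Field: 180.1253/20 → 9 → J, 133.1976/10 → 13 → N; chars JN.
Square: 0.1253/2 → 0, 3.1976/1 → 3; chars 03.
Subsquare: 0.1253/0.0833333 → 1 → b, 0.1976/0.0416667 → 4 → e; chars be.

JN03be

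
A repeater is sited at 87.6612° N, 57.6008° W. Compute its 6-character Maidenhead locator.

GR17ep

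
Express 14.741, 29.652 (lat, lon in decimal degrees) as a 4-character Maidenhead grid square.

KK44

Offset from 180°W / 90°S: lon 209.65°, lat 104.74°.
Field (20°×10°, letters A–R): 209.65/20 → 10 → K, 104.74/10 → 10 → K; chars KK.
Square (2°×1°, digits 0–9): 9.65/2 → 4, 4.74/1 → 4; chars 44.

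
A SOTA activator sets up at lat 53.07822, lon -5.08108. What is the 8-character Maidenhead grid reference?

IO73lb08

Shift to the Maidenhead origin (180°W, 90°S): lon 174.91892, lat 143.07822.
Field: lon ⌊174.91892/20⌋ = 8 → I; lat ⌊143.07822/10⌋ = 14 → O.
Square: lon ⌊14.91892/2⌋ = 7; lat ⌊3.07822/1⌋ = 3.
Subsquare: lon ⌊0.91892/0.0833333⌋ = 11 → l; lat ⌊0.07822/0.0416667⌋ = 1 → b.
Extended square: lon ⌊0.00225/0.00833333⌋ = 0; lat ⌊0.03655/0.00416667⌋ = 8.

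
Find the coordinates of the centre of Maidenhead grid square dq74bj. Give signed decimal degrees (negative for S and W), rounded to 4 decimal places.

Field D=3, Q=16: +3·20° lon, +16·10° lat → SW at lon -120°, lat 70°.
Square 7, 4: +7·2° lon, +4·1° lat → SW at lon -106°, lat 74°.
Subsquare b=1, j=9: +1·0.0833333° lon, +9·0.0416667° lat → SW at lon -105.917°, lat 74.375°.
Cell spans 0.0833333° lon × 0.0416667° lat. Centre is SW corner plus half of each.
latitude 74.3958, longitude -105.8750.

74.3958, -105.8750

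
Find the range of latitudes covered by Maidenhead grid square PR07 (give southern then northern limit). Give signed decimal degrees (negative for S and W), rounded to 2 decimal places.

Field P=15, R=17: +15·20° lon, +17·10° lat → SW at lon 120°, lat 80°.
Square 0, 7: +0·2° lon, +7·1° lat → SW at lon 120°, lat 87°.
Cell spans 2° lon × 1° lat.
south 87.00, north 88.00.

87.00, 88.00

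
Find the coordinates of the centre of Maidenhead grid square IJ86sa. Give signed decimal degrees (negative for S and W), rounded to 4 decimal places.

6.0208, -2.4583

Field I=8, J=9: +8·20° lon, +9·10° lat → SW at lon -20°, lat 0°.
Square 8, 6: +8·2° lon, +6·1° lat → SW at lon -4°, lat 6°.
Subsquare s=18, a=0: +18·0.0833333° lon, +0·0.0416667° lat → SW at lon -2.5°, lat 6°.
Cell spans 0.0833333° lon × 0.0416667° lat. Centre is SW corner plus half of each.
latitude 6.0208, longitude -2.4583.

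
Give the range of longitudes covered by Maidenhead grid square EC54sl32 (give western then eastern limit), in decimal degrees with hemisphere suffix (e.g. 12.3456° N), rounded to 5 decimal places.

Field E=4, C=2: +4·20° lon, +2·10° lat → SW at lon -100°, lat -70°.
Square 5, 4: +5·2° lon, +4·1° lat → SW at lon -90°, lat -66°.
Subsquare s=18, l=11: +18·0.0833333° lon, +11·0.0416667° lat → SW at lon -88.5°, lat -65.5417°.
Extended square 3, 2: +3·0.00833333° lon, +2·0.00416667° lat → SW at lon -88.475°, lat -65.5333°.
Cell spans 0.00833333° lon × 0.00416667° lat.
west 88.47500° W, east 88.46667° W.

88.47500° W, 88.46667° W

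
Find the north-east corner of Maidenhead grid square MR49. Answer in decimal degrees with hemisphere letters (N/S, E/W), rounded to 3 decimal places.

90.000° N, 70.000° E

Field M=12, R=17: +12·20° lon, +17·10° lat → SW at lon 60°, lat 80°.
Square 4, 9: +4·2° lon, +9·1° lat → SW at lon 68°, lat 89°.
Cell spans 2° lon × 1° lat. NE corner is SW corner plus one full cell.
latitude 90.000° N, longitude 70.000° E.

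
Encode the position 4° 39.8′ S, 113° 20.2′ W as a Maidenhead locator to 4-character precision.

DI35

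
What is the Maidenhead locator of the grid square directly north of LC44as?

LC44at

Latitude subsquare s = 18; +1 → 19 = t.
The longitude characters are unchanged.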